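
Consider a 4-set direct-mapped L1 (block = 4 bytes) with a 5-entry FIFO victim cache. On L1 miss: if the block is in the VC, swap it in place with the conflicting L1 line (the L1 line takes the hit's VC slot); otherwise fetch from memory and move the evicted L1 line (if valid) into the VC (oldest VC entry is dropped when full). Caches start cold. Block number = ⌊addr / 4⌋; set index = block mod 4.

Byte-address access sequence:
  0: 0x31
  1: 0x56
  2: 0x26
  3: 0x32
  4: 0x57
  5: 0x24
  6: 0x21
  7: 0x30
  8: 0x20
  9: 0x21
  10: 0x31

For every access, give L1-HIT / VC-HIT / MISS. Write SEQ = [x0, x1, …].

SEQ = [MISS, MISS, MISS, L1-HIT, VC-HIT, VC-HIT, MISS, VC-HIT, VC-HIT, L1-HIT, VC-HIT]

0: 0x31 (blk 12, set 0) → MISS  vc=[]
1: 0x56 (blk 21, set 1) → MISS  vc=[]
2: 0x26 (blk 9, set 1) → MISS  vc=[21]
3: 0x32 (blk 12, set 0) → L1-HIT  vc=[21]
4: 0x57 (blk 21, set 1) → VC-HIT  vc=[9]
5: 0x24 (blk 9, set 1) → VC-HIT  vc=[21]
6: 0x21 (blk 8, set 0) → MISS  vc=[21, 12]
7: 0x30 (blk 12, set 0) → VC-HIT  vc=[21, 8]
8: 0x20 (blk 8, set 0) → VC-HIT  vc=[21, 12]
9: 0x21 (blk 8, set 0) → L1-HIT  vc=[21, 12]
10: 0x31 (blk 12, set 0) → VC-HIT  vc=[21, 8]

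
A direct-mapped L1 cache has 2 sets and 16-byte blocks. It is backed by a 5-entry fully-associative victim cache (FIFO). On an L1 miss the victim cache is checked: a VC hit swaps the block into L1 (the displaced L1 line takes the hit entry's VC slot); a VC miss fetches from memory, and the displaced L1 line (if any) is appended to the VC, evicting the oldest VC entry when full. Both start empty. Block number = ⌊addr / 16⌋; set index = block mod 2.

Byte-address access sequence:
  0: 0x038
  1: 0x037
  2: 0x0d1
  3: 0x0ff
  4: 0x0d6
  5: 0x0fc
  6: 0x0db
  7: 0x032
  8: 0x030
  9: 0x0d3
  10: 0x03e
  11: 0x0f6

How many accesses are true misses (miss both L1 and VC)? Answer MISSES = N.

MISSES = 3

#0 0x38→b3/s1 MISS; vc=[]
#1 0x37→b3/s1 L1-HIT; vc=[]
#2 0xd1→b13/s1 MISS; vc=[3]
#3 0xff→b15/s1 MISS; vc=[3,13]
#4 0xd6→b13/s1 VC-HIT; vc=[3,15]
#5 0xfc→b15/s1 VC-HIT; vc=[3,13]
#6 0xdb→b13/s1 VC-HIT; vc=[3,15]
#7 0x32→b3/s1 VC-HIT; vc=[13,15]
#8 0x30→b3/s1 L1-HIT; vc=[13,15]
#9 0xd3→b13/s1 VC-HIT; vc=[3,15]
#10 0x3e→b3/s1 VC-HIT; vc=[13,15]
#11 0xf6→b15/s1 VC-HIT; vc=[13,3]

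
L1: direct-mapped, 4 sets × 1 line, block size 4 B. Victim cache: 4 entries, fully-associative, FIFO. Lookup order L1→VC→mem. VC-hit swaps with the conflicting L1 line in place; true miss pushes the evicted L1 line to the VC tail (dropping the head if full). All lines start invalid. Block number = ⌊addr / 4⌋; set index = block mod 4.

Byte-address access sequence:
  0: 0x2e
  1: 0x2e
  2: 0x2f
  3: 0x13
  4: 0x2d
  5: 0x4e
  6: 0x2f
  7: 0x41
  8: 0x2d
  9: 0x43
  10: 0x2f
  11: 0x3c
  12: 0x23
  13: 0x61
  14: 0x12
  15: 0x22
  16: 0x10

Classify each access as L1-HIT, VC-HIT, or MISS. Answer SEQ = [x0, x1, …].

SEQ = [MISS, L1-HIT, L1-HIT, MISS, L1-HIT, MISS, VC-HIT, MISS, L1-HIT, L1-HIT, L1-HIT, MISS, MISS, MISS, VC-HIT, VC-HIT, VC-HIT]

0: 0x2e (blk 11, set 3) → MISS  vc=[]
1: 0x2e (blk 11, set 3) → L1-HIT  vc=[]
2: 0x2f (blk 11, set 3) → L1-HIT  vc=[]
3: 0x13 (blk 4, set 0) → MISS  vc=[]
4: 0x2d (blk 11, set 3) → L1-HIT  vc=[]
5: 0x4e (blk 19, set 3) → MISS  vc=[11]
6: 0x2f (blk 11, set 3) → VC-HIT  vc=[19]
7: 0x41 (blk 16, set 0) → MISS  vc=[19, 4]
8: 0x2d (blk 11, set 3) → L1-HIT  vc=[19, 4]
9: 0x43 (blk 16, set 0) → L1-HIT  vc=[19, 4]
10: 0x2f (blk 11, set 3) → L1-HIT  vc=[19, 4]
11: 0x3c (blk 15, set 3) → MISS  vc=[19, 4, 11]
12: 0x23 (blk 8, set 0) → MISS  vc=[19, 4, 11, 16]
13: 0x61 (blk 24, set 0) → MISS  vc=[4, 11, 16, 8]
14: 0x12 (blk 4, set 0) → VC-HIT  vc=[24, 11, 16, 8]
15: 0x22 (blk 8, set 0) → VC-HIT  vc=[24, 11, 16, 4]
16: 0x10 (blk 4, set 0) → VC-HIT  vc=[24, 11, 16, 8]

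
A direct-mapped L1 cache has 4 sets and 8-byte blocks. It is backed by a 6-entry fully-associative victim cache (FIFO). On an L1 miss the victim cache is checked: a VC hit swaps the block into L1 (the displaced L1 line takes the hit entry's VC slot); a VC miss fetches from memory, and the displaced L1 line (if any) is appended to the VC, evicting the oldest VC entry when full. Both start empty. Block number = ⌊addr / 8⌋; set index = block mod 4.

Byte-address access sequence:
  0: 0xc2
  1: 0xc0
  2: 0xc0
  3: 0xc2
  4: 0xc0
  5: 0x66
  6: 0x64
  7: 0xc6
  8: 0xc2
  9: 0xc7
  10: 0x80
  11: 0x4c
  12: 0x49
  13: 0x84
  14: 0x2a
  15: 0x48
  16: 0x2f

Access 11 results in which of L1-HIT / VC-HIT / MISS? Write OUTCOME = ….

#0 0xc2→b24/s0 MISS; vc=[]
#1 0xc0→b24/s0 L1-HIT; vc=[]
#2 0xc0→b24/s0 L1-HIT; vc=[]
#3 0xc2→b24/s0 L1-HIT; vc=[]
#4 0xc0→b24/s0 L1-HIT; vc=[]
#5 0x66→b12/s0 MISS; vc=[24]
#6 0x64→b12/s0 L1-HIT; vc=[24]
#7 0xc6→b24/s0 VC-HIT; vc=[12]
#8 0xc2→b24/s0 L1-HIT; vc=[12]
#9 0xc7→b24/s0 L1-HIT; vc=[12]
#10 0x80→b16/s0 MISS; vc=[12,24]
#11 0x4c→b9/s1 MISS; vc=[12,24]
#12 0x49→b9/s1 L1-HIT; vc=[12,24]
#13 0x84→b16/s0 L1-HIT; vc=[12,24]
#14 0x2a→b5/s1 MISS; vc=[12,24,9]
#15 0x48→b9/s1 VC-HIT; vc=[12,24,5]
#16 0x2f→b5/s1 VC-HIT; vc=[12,24,9]

OUTCOME = MISS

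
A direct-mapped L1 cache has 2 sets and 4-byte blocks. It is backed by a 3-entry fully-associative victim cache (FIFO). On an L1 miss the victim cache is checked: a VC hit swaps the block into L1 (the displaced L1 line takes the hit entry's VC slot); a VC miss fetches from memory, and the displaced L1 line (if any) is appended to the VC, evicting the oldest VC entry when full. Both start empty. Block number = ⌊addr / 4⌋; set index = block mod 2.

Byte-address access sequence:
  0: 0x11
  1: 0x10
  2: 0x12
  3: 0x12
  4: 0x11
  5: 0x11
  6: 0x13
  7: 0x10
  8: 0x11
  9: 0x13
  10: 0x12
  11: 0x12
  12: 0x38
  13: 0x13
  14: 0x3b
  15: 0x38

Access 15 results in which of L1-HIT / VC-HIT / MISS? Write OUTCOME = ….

OUTCOME = L1-HIT

#0 0x11→b4/s0 MISS; vc=[]
#1 0x10→b4/s0 L1-HIT; vc=[]
#2 0x12→b4/s0 L1-HIT; vc=[]
#3 0x12→b4/s0 L1-HIT; vc=[]
#4 0x11→b4/s0 L1-HIT; vc=[]
#5 0x11→b4/s0 L1-HIT; vc=[]
#6 0x13→b4/s0 L1-HIT; vc=[]
#7 0x10→b4/s0 L1-HIT; vc=[]
#8 0x11→b4/s0 L1-HIT; vc=[]
#9 0x13→b4/s0 L1-HIT; vc=[]
#10 0x12→b4/s0 L1-HIT; vc=[]
#11 0x12→b4/s0 L1-HIT; vc=[]
#12 0x38→b14/s0 MISS; vc=[4]
#13 0x13→b4/s0 VC-HIT; vc=[14]
#14 0x3b→b14/s0 VC-HIT; vc=[4]
#15 0x38→b14/s0 L1-HIT; vc=[4]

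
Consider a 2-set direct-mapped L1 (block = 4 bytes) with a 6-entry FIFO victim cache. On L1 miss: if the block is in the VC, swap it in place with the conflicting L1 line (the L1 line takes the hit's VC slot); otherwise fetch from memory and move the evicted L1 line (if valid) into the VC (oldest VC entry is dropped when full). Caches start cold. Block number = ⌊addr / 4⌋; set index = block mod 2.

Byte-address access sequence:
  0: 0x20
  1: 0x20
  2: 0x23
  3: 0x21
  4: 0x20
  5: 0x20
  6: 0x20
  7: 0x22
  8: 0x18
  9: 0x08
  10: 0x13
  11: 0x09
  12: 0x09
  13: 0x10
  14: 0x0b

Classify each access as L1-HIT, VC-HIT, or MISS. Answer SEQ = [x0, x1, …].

#0 0x20→b8/s0 MISS; vc=[]
#1 0x20→b8/s0 L1-HIT; vc=[]
#2 0x23→b8/s0 L1-HIT; vc=[]
#3 0x21→b8/s0 L1-HIT; vc=[]
#4 0x20→b8/s0 L1-HIT; vc=[]
#5 0x20→b8/s0 L1-HIT; vc=[]
#6 0x20→b8/s0 L1-HIT; vc=[]
#7 0x22→b8/s0 L1-HIT; vc=[]
#8 0x18→b6/s0 MISS; vc=[8]
#9 0x8→b2/s0 MISS; vc=[8,6]
#10 0x13→b4/s0 MISS; vc=[8,6,2]
#11 0x9→b2/s0 VC-HIT; vc=[8,6,4]
#12 0x9→b2/s0 L1-HIT; vc=[8,6,4]
#13 0x10→b4/s0 VC-HIT; vc=[8,6,2]
#14 0xb→b2/s0 VC-HIT; vc=[8,6,4]

SEQ = [MISS, L1-HIT, L1-HIT, L1-HIT, L1-HIT, L1-HIT, L1-HIT, L1-HIT, MISS, MISS, MISS, VC-HIT, L1-HIT, VC-HIT, VC-HIT]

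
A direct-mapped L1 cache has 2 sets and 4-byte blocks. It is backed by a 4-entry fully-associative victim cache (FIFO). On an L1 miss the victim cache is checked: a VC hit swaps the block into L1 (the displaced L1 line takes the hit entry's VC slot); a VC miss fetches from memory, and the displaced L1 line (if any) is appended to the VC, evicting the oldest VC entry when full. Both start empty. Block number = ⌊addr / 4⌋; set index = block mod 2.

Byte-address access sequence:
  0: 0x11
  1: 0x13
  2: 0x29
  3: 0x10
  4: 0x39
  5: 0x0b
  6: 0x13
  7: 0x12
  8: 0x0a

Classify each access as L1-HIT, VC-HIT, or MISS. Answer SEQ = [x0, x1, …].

SEQ = [MISS, L1-HIT, MISS, VC-HIT, MISS, MISS, VC-HIT, L1-HIT, VC-HIT]

0: 0x11 (blk 4, set 0) → MISS  vc=[]
1: 0x13 (blk 4, set 0) → L1-HIT  vc=[]
2: 0x29 (blk 10, set 0) → MISS  vc=[4]
3: 0x10 (blk 4, set 0) → VC-HIT  vc=[10]
4: 0x39 (blk 14, set 0) → MISS  vc=[10, 4]
5: 0xb (blk 2, set 0) → MISS  vc=[10, 4, 14]
6: 0x13 (blk 4, set 0) → VC-HIT  vc=[10, 2, 14]
7: 0x12 (blk 4, set 0) → L1-HIT  vc=[10, 2, 14]
8: 0xa (blk 2, set 0) → VC-HIT  vc=[10, 4, 14]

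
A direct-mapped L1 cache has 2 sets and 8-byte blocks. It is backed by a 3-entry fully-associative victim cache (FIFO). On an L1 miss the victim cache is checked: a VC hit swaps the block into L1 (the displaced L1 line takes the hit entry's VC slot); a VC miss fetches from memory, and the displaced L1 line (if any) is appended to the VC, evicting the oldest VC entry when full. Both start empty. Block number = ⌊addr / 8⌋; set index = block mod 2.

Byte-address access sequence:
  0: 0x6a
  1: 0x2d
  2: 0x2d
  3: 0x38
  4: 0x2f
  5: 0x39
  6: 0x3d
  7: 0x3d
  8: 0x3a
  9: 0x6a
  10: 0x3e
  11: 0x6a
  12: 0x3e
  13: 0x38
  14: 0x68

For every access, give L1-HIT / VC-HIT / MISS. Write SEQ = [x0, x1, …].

#0 0x6a→b13/s1 MISS; vc=[]
#1 0x2d→b5/s1 MISS; vc=[13]
#2 0x2d→b5/s1 L1-HIT; vc=[13]
#3 0x38→b7/s1 MISS; vc=[13,5]
#4 0x2f→b5/s1 VC-HIT; vc=[13,7]
#5 0x39→b7/s1 VC-HIT; vc=[13,5]
#6 0x3d→b7/s1 L1-HIT; vc=[13,5]
#7 0x3d→b7/s1 L1-HIT; vc=[13,5]
#8 0x3a→b7/s1 L1-HIT; vc=[13,5]
#9 0x6a→b13/s1 VC-HIT; vc=[7,5]
#10 0x3e→b7/s1 VC-HIT; vc=[13,5]
#11 0x6a→b13/s1 VC-HIT; vc=[7,5]
#12 0x3e→b7/s1 VC-HIT; vc=[13,5]
#13 0x38→b7/s1 L1-HIT; vc=[13,5]
#14 0x68→b13/s1 VC-HIT; vc=[7,5]

SEQ = [MISS, MISS, L1-HIT, MISS, VC-HIT, VC-HIT, L1-HIT, L1-HIT, L1-HIT, VC-HIT, VC-HIT, VC-HIT, VC-HIT, L1-HIT, VC-HIT]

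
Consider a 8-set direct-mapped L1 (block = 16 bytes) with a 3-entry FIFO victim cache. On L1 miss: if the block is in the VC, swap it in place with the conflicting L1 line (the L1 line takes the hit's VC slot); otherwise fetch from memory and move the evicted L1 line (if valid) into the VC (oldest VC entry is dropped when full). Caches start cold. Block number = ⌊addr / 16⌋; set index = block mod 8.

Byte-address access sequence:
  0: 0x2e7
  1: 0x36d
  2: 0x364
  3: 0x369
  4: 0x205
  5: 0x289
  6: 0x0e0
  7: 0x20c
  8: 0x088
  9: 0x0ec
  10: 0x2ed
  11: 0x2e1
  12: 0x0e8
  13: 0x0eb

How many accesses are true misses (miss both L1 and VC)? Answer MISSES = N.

0: 0x2e7 (blk 46, set 6) → MISS  vc=[]
1: 0x36d (blk 54, set 6) → MISS  vc=[46]
2: 0x364 (blk 54, set 6) → L1-HIT  vc=[46]
3: 0x369 (blk 54, set 6) → L1-HIT  vc=[46]
4: 0x205 (blk 32, set 0) → MISS  vc=[46]
5: 0x289 (blk 40, set 0) → MISS  vc=[46, 32]
6: 0xe0 (blk 14, set 6) → MISS  vc=[46, 32, 54]
7: 0x20c (blk 32, set 0) → VC-HIT  vc=[46, 40, 54]
8: 0x88 (blk 8, set 0) → MISS  vc=[40, 54, 32]
9: 0xec (blk 14, set 6) → L1-HIT  vc=[40, 54, 32]
10: 0x2ed (blk 46, set 6) → MISS  vc=[54, 32, 14]
11: 0x2e1 (blk 46, set 6) → L1-HIT  vc=[54, 32, 14]
12: 0xe8 (blk 14, set 6) → VC-HIT  vc=[54, 32, 46]
13: 0xeb (blk 14, set 6) → L1-HIT  vc=[54, 32, 46]

MISSES = 7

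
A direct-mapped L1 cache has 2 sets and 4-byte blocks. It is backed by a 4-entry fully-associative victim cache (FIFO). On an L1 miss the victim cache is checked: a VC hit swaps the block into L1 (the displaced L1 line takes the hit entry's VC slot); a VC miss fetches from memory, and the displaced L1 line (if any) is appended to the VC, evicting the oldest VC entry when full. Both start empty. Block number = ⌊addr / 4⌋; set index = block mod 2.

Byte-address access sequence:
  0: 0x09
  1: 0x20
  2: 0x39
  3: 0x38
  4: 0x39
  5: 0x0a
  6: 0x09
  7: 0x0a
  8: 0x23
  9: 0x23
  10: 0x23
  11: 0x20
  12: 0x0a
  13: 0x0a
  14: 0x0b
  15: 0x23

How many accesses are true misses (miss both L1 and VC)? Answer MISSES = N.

MISSES = 3

#0 0x9→b2/s0 MISS; vc=[]
#1 0x20→b8/s0 MISS; vc=[2]
#2 0x39→b14/s0 MISS; vc=[2,8]
#3 0x38→b14/s0 L1-HIT; vc=[2,8]
#4 0x39→b14/s0 L1-HIT; vc=[2,8]
#5 0xa→b2/s0 VC-HIT; vc=[14,8]
#6 0x9→b2/s0 L1-HIT; vc=[14,8]
#7 0xa→b2/s0 L1-HIT; vc=[14,8]
#8 0x23→b8/s0 VC-HIT; vc=[14,2]
#9 0x23→b8/s0 L1-HIT; vc=[14,2]
#10 0x23→b8/s0 L1-HIT; vc=[14,2]
#11 0x20→b8/s0 L1-HIT; vc=[14,2]
#12 0xa→b2/s0 VC-HIT; vc=[14,8]
#13 0xa→b2/s0 L1-HIT; vc=[14,8]
#14 0xb→b2/s0 L1-HIT; vc=[14,8]
#15 0x23→b8/s0 VC-HIT; vc=[14,2]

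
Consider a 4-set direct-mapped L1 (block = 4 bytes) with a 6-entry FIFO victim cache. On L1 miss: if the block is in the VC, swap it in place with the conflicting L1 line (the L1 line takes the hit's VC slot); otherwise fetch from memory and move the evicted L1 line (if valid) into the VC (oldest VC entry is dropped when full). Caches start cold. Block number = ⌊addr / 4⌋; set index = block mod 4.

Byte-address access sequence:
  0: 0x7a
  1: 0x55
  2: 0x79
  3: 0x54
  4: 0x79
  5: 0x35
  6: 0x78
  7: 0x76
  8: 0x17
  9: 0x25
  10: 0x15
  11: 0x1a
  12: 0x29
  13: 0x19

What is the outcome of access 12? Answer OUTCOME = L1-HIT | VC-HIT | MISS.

OUTCOME = MISS

0: 0x7a (blk 30, set 2) → MISS  vc=[]
1: 0x55 (blk 21, set 1) → MISS  vc=[]
2: 0x79 (blk 30, set 2) → L1-HIT  vc=[]
3: 0x54 (blk 21, set 1) → L1-HIT  vc=[]
4: 0x79 (blk 30, set 2) → L1-HIT  vc=[]
5: 0x35 (blk 13, set 1) → MISS  vc=[21]
6: 0x78 (blk 30, set 2) → L1-HIT  vc=[21]
7: 0x76 (blk 29, set 1) → MISS  vc=[21, 13]
8: 0x17 (blk 5, set 1) → MISS  vc=[21, 13, 29]
9: 0x25 (blk 9, set 1) → MISS  vc=[21, 13, 29, 5]
10: 0x15 (blk 5, set 1) → VC-HIT  vc=[21, 13, 29, 9]
11: 0x1a (blk 6, set 2) → MISS  vc=[21, 13, 29, 9, 30]
12: 0x29 (blk 10, set 2) → MISS  vc=[21, 13, 29, 9, 30, 6]
13: 0x19 (blk 6, set 2) → VC-HIT  vc=[21, 13, 29, 9, 30, 10]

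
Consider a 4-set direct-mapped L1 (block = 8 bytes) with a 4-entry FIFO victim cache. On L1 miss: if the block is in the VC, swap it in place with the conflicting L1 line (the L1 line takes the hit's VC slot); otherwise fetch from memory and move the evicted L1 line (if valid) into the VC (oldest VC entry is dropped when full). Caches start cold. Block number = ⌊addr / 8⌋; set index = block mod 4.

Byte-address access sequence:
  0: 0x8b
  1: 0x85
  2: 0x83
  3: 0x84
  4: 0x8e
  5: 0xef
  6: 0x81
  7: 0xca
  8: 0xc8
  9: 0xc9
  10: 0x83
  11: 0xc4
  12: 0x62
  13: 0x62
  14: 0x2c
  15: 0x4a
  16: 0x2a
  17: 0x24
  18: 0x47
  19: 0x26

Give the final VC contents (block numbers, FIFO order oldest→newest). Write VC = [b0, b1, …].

VC = [25, 9, 12, 8]

  [0] addr=0x8b blk=17 s=1: MISS | VC []
  [1] addr=0x85 blk=16 s=0: MISS | VC []
  [2] addr=0x83 blk=16 s=0: L1-HIT | VC []
  [3] addr=0x84 blk=16 s=0: L1-HIT | VC []
  [4] addr=0x8e blk=17 s=1: L1-HIT | VC []
  [5] addr=0xef blk=29 s=1: MISS | VC [17]
  [6] addr=0x81 blk=16 s=0: L1-HIT | VC [17]
  [7] addr=0xca blk=25 s=1: MISS | VC [17, 29]
  [8] addr=0xc8 blk=25 s=1: L1-HIT | VC [17, 29]
  [9] addr=0xc9 blk=25 s=1: L1-HIT | VC [17, 29]
  [10] addr=0x83 blk=16 s=0: L1-HIT | VC [17, 29]
  [11] addr=0xc4 blk=24 s=0: MISS | VC [17, 29, 16]
  [12] addr=0x62 blk=12 s=0: MISS | VC [17, 29, 16, 24]
  [13] addr=0x62 blk=12 s=0: L1-HIT | VC [17, 29, 16, 24]
  [14] addr=0x2c blk=5 s=1: MISS | VC [29, 16, 24, 25]
  [15] addr=0x4a blk=9 s=1: MISS | VC [16, 24, 25, 5]
  [16] addr=0x2a blk=5 s=1: VC-HIT | VC [16, 24, 25, 9]
  [17] addr=0x24 blk=4 s=0: MISS | VC [24, 25, 9, 12]
  [18] addr=0x47 blk=8 s=0: MISS | VC [25, 9, 12, 4]
  [19] addr=0x26 blk=4 s=0: VC-HIT | VC [25, 9, 12, 8]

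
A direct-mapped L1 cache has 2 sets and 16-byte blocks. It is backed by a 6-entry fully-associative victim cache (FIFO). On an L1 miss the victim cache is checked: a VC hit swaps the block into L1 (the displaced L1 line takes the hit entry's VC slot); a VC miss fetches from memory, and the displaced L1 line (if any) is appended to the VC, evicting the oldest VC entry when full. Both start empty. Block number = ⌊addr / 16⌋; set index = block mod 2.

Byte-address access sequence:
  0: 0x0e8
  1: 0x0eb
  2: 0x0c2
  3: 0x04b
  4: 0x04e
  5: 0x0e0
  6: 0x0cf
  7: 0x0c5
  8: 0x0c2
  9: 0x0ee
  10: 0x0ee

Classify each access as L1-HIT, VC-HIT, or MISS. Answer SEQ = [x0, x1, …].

SEQ = [MISS, L1-HIT, MISS, MISS, L1-HIT, VC-HIT, VC-HIT, L1-HIT, L1-HIT, VC-HIT, L1-HIT]

#0 0xe8→b14/s0 MISS; vc=[]
#1 0xeb→b14/s0 L1-HIT; vc=[]
#2 0xc2→b12/s0 MISS; vc=[14]
#3 0x4b→b4/s0 MISS; vc=[14,12]
#4 0x4e→b4/s0 L1-HIT; vc=[14,12]
#5 0xe0→b14/s0 VC-HIT; vc=[4,12]
#6 0xcf→b12/s0 VC-HIT; vc=[4,14]
#7 0xc5→b12/s0 L1-HIT; vc=[4,14]
#8 0xc2→b12/s0 L1-HIT; vc=[4,14]
#9 0xee→b14/s0 VC-HIT; vc=[4,12]
#10 0xee→b14/s0 L1-HIT; vc=[4,12]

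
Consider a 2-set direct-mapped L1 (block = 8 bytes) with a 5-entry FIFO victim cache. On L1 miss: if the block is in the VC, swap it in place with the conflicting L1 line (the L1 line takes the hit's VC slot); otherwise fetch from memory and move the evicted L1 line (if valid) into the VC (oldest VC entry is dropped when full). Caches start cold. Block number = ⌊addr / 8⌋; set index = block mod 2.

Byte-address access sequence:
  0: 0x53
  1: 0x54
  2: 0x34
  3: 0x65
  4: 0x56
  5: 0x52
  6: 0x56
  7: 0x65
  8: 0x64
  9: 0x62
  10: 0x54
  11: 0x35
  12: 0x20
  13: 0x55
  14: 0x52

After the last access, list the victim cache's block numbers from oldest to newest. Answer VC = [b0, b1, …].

VC = [12, 4, 6]

#0 0x53→b10/s0 MISS; vc=[]
#1 0x54→b10/s0 L1-HIT; vc=[]
#2 0x34→b6/s0 MISS; vc=[10]
#3 0x65→b12/s0 MISS; vc=[10,6]
#4 0x56→b10/s0 VC-HIT; vc=[12,6]
#5 0x52→b10/s0 L1-HIT; vc=[12,6]
#6 0x56→b10/s0 L1-HIT; vc=[12,6]
#7 0x65→b12/s0 VC-HIT; vc=[10,6]
#8 0x64→b12/s0 L1-HIT; vc=[10,6]
#9 0x62→b12/s0 L1-HIT; vc=[10,6]
#10 0x54→b10/s0 VC-HIT; vc=[12,6]
#11 0x35→b6/s0 VC-HIT; vc=[12,10]
#12 0x20→b4/s0 MISS; vc=[12,10,6]
#13 0x55→b10/s0 VC-HIT; vc=[12,4,6]
#14 0x52→b10/s0 L1-HIT; vc=[12,4,6]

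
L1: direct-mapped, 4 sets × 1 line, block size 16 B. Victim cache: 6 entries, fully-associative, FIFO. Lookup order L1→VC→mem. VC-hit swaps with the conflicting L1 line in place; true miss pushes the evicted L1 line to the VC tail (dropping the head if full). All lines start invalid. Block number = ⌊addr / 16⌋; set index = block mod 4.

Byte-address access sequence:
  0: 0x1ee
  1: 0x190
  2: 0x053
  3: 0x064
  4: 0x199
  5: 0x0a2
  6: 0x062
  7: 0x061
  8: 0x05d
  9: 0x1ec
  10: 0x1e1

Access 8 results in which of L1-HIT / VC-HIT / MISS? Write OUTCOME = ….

OUTCOME = VC-HIT

#0 0x1ee→b30/s2 MISS; vc=[]
#1 0x190→b25/s1 MISS; vc=[]
#2 0x53→b5/s1 MISS; vc=[25]
#3 0x64→b6/s2 MISS; vc=[25,30]
#4 0x199→b25/s1 VC-HIT; vc=[5,30]
#5 0xa2→b10/s2 MISS; vc=[5,30,6]
#6 0x62→b6/s2 VC-HIT; vc=[5,30,10]
#7 0x61→b6/s2 L1-HIT; vc=[5,30,10]
#8 0x5d→b5/s1 VC-HIT; vc=[25,30,10]
#9 0x1ec→b30/s2 VC-HIT; vc=[25,6,10]
#10 0x1e1→b30/s2 L1-HIT; vc=[25,6,10]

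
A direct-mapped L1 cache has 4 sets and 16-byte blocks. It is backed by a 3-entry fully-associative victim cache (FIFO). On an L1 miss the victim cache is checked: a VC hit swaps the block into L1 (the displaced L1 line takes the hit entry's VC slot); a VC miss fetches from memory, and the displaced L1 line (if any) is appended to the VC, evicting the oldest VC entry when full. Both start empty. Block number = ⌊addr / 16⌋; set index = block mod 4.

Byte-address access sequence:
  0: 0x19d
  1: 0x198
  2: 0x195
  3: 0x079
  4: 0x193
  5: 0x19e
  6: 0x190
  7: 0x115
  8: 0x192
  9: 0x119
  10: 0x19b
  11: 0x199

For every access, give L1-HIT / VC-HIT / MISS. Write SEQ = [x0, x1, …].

SEQ = [MISS, L1-HIT, L1-HIT, MISS, L1-HIT, L1-HIT, L1-HIT, MISS, VC-HIT, VC-HIT, VC-HIT, L1-HIT]

#0 0x19d→b25/s1 MISS; vc=[]
#1 0x198→b25/s1 L1-HIT; vc=[]
#2 0x195→b25/s1 L1-HIT; vc=[]
#3 0x79→b7/s3 MISS; vc=[]
#4 0x193→b25/s1 L1-HIT; vc=[]
#5 0x19e→b25/s1 L1-HIT; vc=[]
#6 0x190→b25/s1 L1-HIT; vc=[]
#7 0x115→b17/s1 MISS; vc=[25]
#8 0x192→b25/s1 VC-HIT; vc=[17]
#9 0x119→b17/s1 VC-HIT; vc=[25]
#10 0x19b→b25/s1 VC-HIT; vc=[17]
#11 0x199→b25/s1 L1-HIT; vc=[17]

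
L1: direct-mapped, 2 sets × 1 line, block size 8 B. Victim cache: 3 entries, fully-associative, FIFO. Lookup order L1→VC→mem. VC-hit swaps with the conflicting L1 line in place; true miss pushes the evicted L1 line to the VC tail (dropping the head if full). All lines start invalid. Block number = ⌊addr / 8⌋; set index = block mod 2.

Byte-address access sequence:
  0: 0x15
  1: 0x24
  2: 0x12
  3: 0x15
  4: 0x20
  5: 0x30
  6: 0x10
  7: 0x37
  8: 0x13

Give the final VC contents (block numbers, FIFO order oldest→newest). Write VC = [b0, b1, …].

VC = [6, 4]

0: 0x15 (blk 2, set 0) → MISS  vc=[]
1: 0x24 (blk 4, set 0) → MISS  vc=[2]
2: 0x12 (blk 2, set 0) → VC-HIT  vc=[4]
3: 0x15 (blk 2, set 0) → L1-HIT  vc=[4]
4: 0x20 (blk 4, set 0) → VC-HIT  vc=[2]
5: 0x30 (blk 6, set 0) → MISS  vc=[2, 4]
6: 0x10 (blk 2, set 0) → VC-HIT  vc=[6, 4]
7: 0x37 (blk 6, set 0) → VC-HIT  vc=[2, 4]
8: 0x13 (blk 2, set 0) → VC-HIT  vc=[6, 4]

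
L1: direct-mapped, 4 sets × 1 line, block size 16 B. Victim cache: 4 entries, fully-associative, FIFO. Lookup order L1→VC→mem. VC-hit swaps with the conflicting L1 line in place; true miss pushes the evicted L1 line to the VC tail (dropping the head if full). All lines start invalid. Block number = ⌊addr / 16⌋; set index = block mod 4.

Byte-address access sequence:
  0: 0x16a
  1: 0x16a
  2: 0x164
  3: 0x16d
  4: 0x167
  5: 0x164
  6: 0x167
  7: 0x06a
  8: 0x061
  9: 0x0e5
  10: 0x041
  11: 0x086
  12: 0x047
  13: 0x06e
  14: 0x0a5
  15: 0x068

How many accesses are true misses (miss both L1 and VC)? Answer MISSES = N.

#0 0x16a→b22/s2 MISS; vc=[]
#1 0x16a→b22/s2 L1-HIT; vc=[]
#2 0x164→b22/s2 L1-HIT; vc=[]
#3 0x16d→b22/s2 L1-HIT; vc=[]
#4 0x167→b22/s2 L1-HIT; vc=[]
#5 0x164→b22/s2 L1-HIT; vc=[]
#6 0x167→b22/s2 L1-HIT; vc=[]
#7 0x6a→b6/s2 MISS; vc=[22]
#8 0x61→b6/s2 L1-HIT; vc=[22]
#9 0xe5→b14/s2 MISS; vc=[22,6]
#10 0x41→b4/s0 MISS; vc=[22,6]
#11 0x86→b8/s0 MISS; vc=[22,6,4]
#12 0x47→b4/s0 VC-HIT; vc=[22,6,8]
#13 0x6e→b6/s2 VC-HIT; vc=[22,14,8]
#14 0xa5→b10/s2 MISS; vc=[22,14,8,6]
#15 0x68→b6/s2 VC-HIT; vc=[22,14,8,10]

MISSES = 6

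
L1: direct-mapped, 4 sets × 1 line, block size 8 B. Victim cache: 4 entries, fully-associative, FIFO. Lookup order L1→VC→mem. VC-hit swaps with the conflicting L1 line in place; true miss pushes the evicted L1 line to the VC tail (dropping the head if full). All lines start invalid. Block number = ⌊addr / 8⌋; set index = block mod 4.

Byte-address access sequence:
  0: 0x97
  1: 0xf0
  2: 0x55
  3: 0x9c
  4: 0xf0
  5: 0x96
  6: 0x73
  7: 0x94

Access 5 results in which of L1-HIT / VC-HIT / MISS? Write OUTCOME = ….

0: 0x97 (blk 18, set 2) → MISS  vc=[]
1: 0xf0 (blk 30, set 2) → MISS  vc=[18]
2: 0x55 (blk 10, set 2) → MISS  vc=[18, 30]
3: 0x9c (blk 19, set 3) → MISS  vc=[18, 30]
4: 0xf0 (blk 30, set 2) → VC-HIT  vc=[18, 10]
5: 0x96 (blk 18, set 2) → VC-HIT  vc=[30, 10]
6: 0x73 (blk 14, set 2) → MISS  vc=[30, 10, 18]
7: 0x94 (blk 18, set 2) → VC-HIT  vc=[30, 10, 14]

OUTCOME = VC-HIT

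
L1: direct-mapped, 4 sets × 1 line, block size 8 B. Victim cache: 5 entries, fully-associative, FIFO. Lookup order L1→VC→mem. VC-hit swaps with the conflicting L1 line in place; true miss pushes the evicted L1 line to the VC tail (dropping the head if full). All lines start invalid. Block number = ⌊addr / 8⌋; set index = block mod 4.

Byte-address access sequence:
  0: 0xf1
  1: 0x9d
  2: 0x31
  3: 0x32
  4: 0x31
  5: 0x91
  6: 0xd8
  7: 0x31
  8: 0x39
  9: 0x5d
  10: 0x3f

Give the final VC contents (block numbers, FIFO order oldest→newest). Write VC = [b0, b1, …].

  [0] addr=0xf1 blk=30 s=2: MISS | VC []
  [1] addr=0x9d blk=19 s=3: MISS | VC []
  [2] addr=0x31 blk=6 s=2: MISS | VC [30]
  [3] addr=0x32 blk=6 s=2: L1-HIT | VC [30]
  [4] addr=0x31 blk=6 s=2: L1-HIT | VC [30]
  [5] addr=0x91 blk=18 s=2: MISS | VC [30, 6]
  [6] addr=0xd8 blk=27 s=3: MISS | VC [30, 6, 19]
  [7] addr=0x31 blk=6 s=2: VC-HIT | VC [30, 18, 19]
  [8] addr=0x39 blk=7 s=3: MISS | VC [30, 18, 19, 27]
  [9] addr=0x5d blk=11 s=3: MISS | VC [30, 18, 19, 27, 7]
  [10] addr=0x3f blk=7 s=3: VC-HIT | VC [30, 18, 19, 27, 11]

VC = [30, 18, 19, 27, 11]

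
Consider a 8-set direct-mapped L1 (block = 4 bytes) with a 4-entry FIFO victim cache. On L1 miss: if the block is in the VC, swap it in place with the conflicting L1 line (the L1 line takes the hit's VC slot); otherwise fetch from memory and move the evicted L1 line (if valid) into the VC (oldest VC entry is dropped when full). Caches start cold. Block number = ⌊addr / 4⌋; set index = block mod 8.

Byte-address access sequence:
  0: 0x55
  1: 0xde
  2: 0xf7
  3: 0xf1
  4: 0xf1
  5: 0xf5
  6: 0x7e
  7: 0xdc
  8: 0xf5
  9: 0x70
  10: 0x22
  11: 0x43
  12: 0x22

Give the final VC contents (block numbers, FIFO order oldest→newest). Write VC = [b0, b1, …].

VC = [21, 31, 60, 16]

  [0] addr=0x55 blk=21 s=5: MISS | VC []
  [1] addr=0xde blk=55 s=7: MISS | VC []
  [2] addr=0xf7 blk=61 s=5: MISS | VC [21]
  [3] addr=0xf1 blk=60 s=4: MISS | VC [21]
  [4] addr=0xf1 blk=60 s=4: L1-HIT | VC [21]
  [5] addr=0xf5 blk=61 s=5: L1-HIT | VC [21]
  [6] addr=0x7e blk=31 s=7: MISS | VC [21, 55]
  [7] addr=0xdc blk=55 s=7: VC-HIT | VC [21, 31]
  [8] addr=0xf5 blk=61 s=5: L1-HIT | VC [21, 31]
  [9] addr=0x70 blk=28 s=4: MISS | VC [21, 31, 60]
  [10] addr=0x22 blk=8 s=0: MISS | VC [21, 31, 60]
  [11] addr=0x43 blk=16 s=0: MISS | VC [21, 31, 60, 8]
  [12] addr=0x22 blk=8 s=0: VC-HIT | VC [21, 31, 60, 16]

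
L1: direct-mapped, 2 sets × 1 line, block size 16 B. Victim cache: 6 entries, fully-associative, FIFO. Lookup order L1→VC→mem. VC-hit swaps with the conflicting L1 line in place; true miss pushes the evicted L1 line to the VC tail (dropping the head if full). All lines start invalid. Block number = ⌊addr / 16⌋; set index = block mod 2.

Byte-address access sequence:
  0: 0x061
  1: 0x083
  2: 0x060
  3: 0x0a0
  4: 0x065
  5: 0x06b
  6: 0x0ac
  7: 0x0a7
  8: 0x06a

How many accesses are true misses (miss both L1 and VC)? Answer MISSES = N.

#0 0x61→b6/s0 MISS; vc=[]
#1 0x83→b8/s0 MISS; vc=[6]
#2 0x60→b6/s0 VC-HIT; vc=[8]
#3 0xa0→b10/s0 MISS; vc=[8,6]
#4 0x65→b6/s0 VC-HIT; vc=[8,10]
#5 0x6b→b6/s0 L1-HIT; vc=[8,10]
#6 0xac→b10/s0 VC-HIT; vc=[8,6]
#7 0xa7→b10/s0 L1-HIT; vc=[8,6]
#8 0x6a→b6/s0 VC-HIT; vc=[8,10]

MISSES = 3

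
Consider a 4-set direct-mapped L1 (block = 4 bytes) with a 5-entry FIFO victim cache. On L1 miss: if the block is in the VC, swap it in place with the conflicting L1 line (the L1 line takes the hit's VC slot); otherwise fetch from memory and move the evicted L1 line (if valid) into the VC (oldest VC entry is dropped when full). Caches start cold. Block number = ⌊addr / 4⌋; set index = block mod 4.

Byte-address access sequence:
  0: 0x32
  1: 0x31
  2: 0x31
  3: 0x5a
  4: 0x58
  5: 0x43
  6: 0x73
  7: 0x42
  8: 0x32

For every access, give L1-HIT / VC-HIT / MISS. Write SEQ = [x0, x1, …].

SEQ = [MISS, L1-HIT, L1-HIT, MISS, L1-HIT, MISS, MISS, VC-HIT, VC-HIT]

0: 0x32 (blk 12, set 0) → MISS  vc=[]
1: 0x31 (blk 12, set 0) → L1-HIT  vc=[]
2: 0x31 (blk 12, set 0) → L1-HIT  vc=[]
3: 0x5a (blk 22, set 2) → MISS  vc=[]
4: 0x58 (blk 22, set 2) → L1-HIT  vc=[]
5: 0x43 (blk 16, set 0) → MISS  vc=[12]
6: 0x73 (blk 28, set 0) → MISS  vc=[12, 16]
7: 0x42 (blk 16, set 0) → VC-HIT  vc=[12, 28]
8: 0x32 (blk 12, set 0) → VC-HIT  vc=[16, 28]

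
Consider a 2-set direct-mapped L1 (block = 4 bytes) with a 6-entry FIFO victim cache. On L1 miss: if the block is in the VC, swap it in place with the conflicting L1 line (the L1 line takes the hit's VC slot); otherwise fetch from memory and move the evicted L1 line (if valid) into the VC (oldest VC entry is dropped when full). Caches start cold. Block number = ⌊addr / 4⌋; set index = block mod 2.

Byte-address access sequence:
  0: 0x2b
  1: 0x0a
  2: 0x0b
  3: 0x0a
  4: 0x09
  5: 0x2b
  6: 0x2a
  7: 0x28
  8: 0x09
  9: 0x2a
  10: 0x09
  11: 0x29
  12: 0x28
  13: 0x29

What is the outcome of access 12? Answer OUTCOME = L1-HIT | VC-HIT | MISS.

#0 0x2b→b10/s0 MISS; vc=[]
#1 0xa→b2/s0 MISS; vc=[10]
#2 0xb→b2/s0 L1-HIT; vc=[10]
#3 0xa→b2/s0 L1-HIT; vc=[10]
#4 0x9→b2/s0 L1-HIT; vc=[10]
#5 0x2b→b10/s0 VC-HIT; vc=[2]
#6 0x2a→b10/s0 L1-HIT; vc=[2]
#7 0x28→b10/s0 L1-HIT; vc=[2]
#8 0x9→b2/s0 VC-HIT; vc=[10]
#9 0x2a→b10/s0 VC-HIT; vc=[2]
#10 0x9→b2/s0 VC-HIT; vc=[10]
#11 0x29→b10/s0 VC-HIT; vc=[2]
#12 0x28→b10/s0 L1-HIT; vc=[2]
#13 0x29→b10/s0 L1-HIT; vc=[2]

OUTCOME = L1-HIT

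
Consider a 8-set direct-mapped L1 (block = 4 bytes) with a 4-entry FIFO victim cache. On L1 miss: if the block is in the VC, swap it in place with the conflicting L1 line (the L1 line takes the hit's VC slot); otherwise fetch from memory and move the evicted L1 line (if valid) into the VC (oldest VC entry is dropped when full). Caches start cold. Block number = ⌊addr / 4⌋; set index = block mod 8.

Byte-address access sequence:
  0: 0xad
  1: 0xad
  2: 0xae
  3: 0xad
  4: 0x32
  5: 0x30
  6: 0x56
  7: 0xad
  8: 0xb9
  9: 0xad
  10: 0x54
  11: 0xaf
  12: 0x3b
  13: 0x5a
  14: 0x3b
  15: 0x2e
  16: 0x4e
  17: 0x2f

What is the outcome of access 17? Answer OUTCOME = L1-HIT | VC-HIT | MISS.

OUTCOME = VC-HIT

#0 0xad→b43/s3 MISS; vc=[]
#1 0xad→b43/s3 L1-HIT; vc=[]
#2 0xae→b43/s3 L1-HIT; vc=[]
#3 0xad→b43/s3 L1-HIT; vc=[]
#4 0x32→b12/s4 MISS; vc=[]
#5 0x30→b12/s4 L1-HIT; vc=[]
#6 0x56→b21/s5 MISS; vc=[]
#7 0xad→b43/s3 L1-HIT; vc=[]
#8 0xb9→b46/s6 MISS; vc=[]
#9 0xad→b43/s3 L1-HIT; vc=[]
#10 0x54→b21/s5 L1-HIT; vc=[]
#11 0xaf→b43/s3 L1-HIT; vc=[]
#12 0x3b→b14/s6 MISS; vc=[46]
#13 0x5a→b22/s6 MISS; vc=[46,14]
#14 0x3b→b14/s6 VC-HIT; vc=[46,22]
#15 0x2e→b11/s3 MISS; vc=[46,22,43]
#16 0x4e→b19/s3 MISS; vc=[46,22,43,11]
#17 0x2f→b11/s3 VC-HIT; vc=[46,22,43,19]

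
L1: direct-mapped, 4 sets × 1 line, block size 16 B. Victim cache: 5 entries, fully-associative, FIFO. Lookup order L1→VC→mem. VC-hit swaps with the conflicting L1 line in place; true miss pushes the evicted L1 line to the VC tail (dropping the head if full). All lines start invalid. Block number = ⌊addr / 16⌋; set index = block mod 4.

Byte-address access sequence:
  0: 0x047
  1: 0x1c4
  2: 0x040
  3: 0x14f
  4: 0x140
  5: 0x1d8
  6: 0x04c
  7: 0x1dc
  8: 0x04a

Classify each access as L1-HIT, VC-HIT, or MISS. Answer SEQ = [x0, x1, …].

0: 0x47 (blk 4, set 0) → MISS  vc=[]
1: 0x1c4 (blk 28, set 0) → MISS  vc=[4]
2: 0x40 (blk 4, set 0) → VC-HIT  vc=[28]
3: 0x14f (blk 20, set 0) → MISS  vc=[28, 4]
4: 0x140 (blk 20, set 0) → L1-HIT  vc=[28, 4]
5: 0x1d8 (blk 29, set 1) → MISS  vc=[28, 4]
6: 0x4c (blk 4, set 0) → VC-HIT  vc=[28, 20]
7: 0x1dc (blk 29, set 1) → L1-HIT  vc=[28, 20]
8: 0x4a (blk 4, set 0) → L1-HIT  vc=[28, 20]

SEQ = [MISS, MISS, VC-HIT, MISS, L1-HIT, MISS, VC-HIT, L1-HIT, L1-HIT]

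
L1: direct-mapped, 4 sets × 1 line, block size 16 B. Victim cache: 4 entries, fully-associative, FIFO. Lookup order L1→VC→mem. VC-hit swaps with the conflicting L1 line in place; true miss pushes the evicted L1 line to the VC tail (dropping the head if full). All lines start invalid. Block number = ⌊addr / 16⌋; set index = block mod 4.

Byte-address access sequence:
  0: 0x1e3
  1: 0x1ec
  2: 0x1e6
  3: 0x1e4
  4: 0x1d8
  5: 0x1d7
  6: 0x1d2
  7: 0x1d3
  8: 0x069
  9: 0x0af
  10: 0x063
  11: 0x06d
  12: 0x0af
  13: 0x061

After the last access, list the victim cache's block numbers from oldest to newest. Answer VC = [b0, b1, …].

VC = [30, 10]

#0 0x1e3→b30/s2 MISS; vc=[]
#1 0x1ec→b30/s2 L1-HIT; vc=[]
#2 0x1e6→b30/s2 L1-HIT; vc=[]
#3 0x1e4→b30/s2 L1-HIT; vc=[]
#4 0x1d8→b29/s1 MISS; vc=[]
#5 0x1d7→b29/s1 L1-HIT; vc=[]
#6 0x1d2→b29/s1 L1-HIT; vc=[]
#7 0x1d3→b29/s1 L1-HIT; vc=[]
#8 0x69→b6/s2 MISS; vc=[30]
#9 0xaf→b10/s2 MISS; vc=[30,6]
#10 0x63→b6/s2 VC-HIT; vc=[30,10]
#11 0x6d→b6/s2 L1-HIT; vc=[30,10]
#12 0xaf→b10/s2 VC-HIT; vc=[30,6]
#13 0x61→b6/s2 VC-HIT; vc=[30,10]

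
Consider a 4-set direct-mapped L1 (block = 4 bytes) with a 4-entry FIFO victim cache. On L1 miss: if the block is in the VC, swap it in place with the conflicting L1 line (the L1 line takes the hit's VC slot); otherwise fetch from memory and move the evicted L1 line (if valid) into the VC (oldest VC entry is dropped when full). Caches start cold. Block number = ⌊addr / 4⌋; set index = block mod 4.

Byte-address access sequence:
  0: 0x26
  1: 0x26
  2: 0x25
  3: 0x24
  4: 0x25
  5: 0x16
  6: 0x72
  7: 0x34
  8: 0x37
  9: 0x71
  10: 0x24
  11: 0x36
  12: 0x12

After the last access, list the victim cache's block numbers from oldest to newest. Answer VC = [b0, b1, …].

VC = [9, 5, 28]

#0 0x26→b9/s1 MISS; vc=[]
#1 0x26→b9/s1 L1-HIT; vc=[]
#2 0x25→b9/s1 L1-HIT; vc=[]
#3 0x24→b9/s1 L1-HIT; vc=[]
#4 0x25→b9/s1 L1-HIT; vc=[]
#5 0x16→b5/s1 MISS; vc=[9]
#6 0x72→b28/s0 MISS; vc=[9]
#7 0x34→b13/s1 MISS; vc=[9,5]
#8 0x37→b13/s1 L1-HIT; vc=[9,5]
#9 0x71→b28/s0 L1-HIT; vc=[9,5]
#10 0x24→b9/s1 VC-HIT; vc=[13,5]
#11 0x36→b13/s1 VC-HIT; vc=[9,5]
#12 0x12→b4/s0 MISS; vc=[9,5,28]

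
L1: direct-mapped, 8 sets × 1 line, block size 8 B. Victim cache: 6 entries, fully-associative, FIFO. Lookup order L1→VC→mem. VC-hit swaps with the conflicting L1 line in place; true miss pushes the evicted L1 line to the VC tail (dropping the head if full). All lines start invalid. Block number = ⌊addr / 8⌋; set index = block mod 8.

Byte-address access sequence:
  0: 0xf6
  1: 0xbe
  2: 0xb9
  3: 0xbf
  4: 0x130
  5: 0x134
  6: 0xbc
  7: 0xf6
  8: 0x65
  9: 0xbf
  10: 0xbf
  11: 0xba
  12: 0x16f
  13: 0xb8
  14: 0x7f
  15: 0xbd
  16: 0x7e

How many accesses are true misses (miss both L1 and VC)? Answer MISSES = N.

MISSES = 6

0: 0xf6 (blk 30, set 6) → MISS  vc=[]
1: 0xbe (blk 23, set 7) → MISS  vc=[]
2: 0xb9 (blk 23, set 7) → L1-HIT  vc=[]
3: 0xbf (blk 23, set 7) → L1-HIT  vc=[]
4: 0x130 (blk 38, set 6) → MISS  vc=[30]
5: 0x134 (blk 38, set 6) → L1-HIT  vc=[30]
6: 0xbc (blk 23, set 7) → L1-HIT  vc=[30]
7: 0xf6 (blk 30, set 6) → VC-HIT  vc=[38]
8: 0x65 (blk 12, set 4) → MISS  vc=[38]
9: 0xbf (blk 23, set 7) → L1-HIT  vc=[38]
10: 0xbf (blk 23, set 7) → L1-HIT  vc=[38]
11: 0xba (blk 23, set 7) → L1-HIT  vc=[38]
12: 0x16f (blk 45, set 5) → MISS  vc=[38]
13: 0xb8 (blk 23, set 7) → L1-HIT  vc=[38]
14: 0x7f (blk 15, set 7) → MISS  vc=[38, 23]
15: 0xbd (blk 23, set 7) → VC-HIT  vc=[38, 15]
16: 0x7e (blk 15, set 7) → VC-HIT  vc=[38, 23]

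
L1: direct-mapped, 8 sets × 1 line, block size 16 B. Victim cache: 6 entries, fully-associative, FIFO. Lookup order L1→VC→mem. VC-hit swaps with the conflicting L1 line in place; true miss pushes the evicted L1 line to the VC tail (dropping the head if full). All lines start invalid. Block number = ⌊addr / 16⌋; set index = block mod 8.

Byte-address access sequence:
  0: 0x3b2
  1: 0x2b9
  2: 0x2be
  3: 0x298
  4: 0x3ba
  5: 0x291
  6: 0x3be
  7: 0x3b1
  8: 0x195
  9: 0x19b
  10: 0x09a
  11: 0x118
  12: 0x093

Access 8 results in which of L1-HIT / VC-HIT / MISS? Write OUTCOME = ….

OUTCOME = MISS

0: 0x3b2 (blk 59, set 3) → MISS  vc=[]
1: 0x2b9 (blk 43, set 3) → MISS  vc=[59]
2: 0x2be (blk 43, set 3) → L1-HIT  vc=[59]
3: 0x298 (blk 41, set 1) → MISS  vc=[59]
4: 0x3ba (blk 59, set 3) → VC-HIT  vc=[43]
5: 0x291 (blk 41, set 1) → L1-HIT  vc=[43]
6: 0x3be (blk 59, set 3) → L1-HIT  vc=[43]
7: 0x3b1 (blk 59, set 3) → L1-HIT  vc=[43]
8: 0x195 (blk 25, set 1) → MISS  vc=[43, 41]
9: 0x19b (blk 25, set 1) → L1-HIT  vc=[43, 41]
10: 0x9a (blk 9, set 1) → MISS  vc=[43, 41, 25]
11: 0x118 (blk 17, set 1) → MISS  vc=[43, 41, 25, 9]
12: 0x93 (blk 9, set 1) → VC-HIT  vc=[43, 41, 25, 17]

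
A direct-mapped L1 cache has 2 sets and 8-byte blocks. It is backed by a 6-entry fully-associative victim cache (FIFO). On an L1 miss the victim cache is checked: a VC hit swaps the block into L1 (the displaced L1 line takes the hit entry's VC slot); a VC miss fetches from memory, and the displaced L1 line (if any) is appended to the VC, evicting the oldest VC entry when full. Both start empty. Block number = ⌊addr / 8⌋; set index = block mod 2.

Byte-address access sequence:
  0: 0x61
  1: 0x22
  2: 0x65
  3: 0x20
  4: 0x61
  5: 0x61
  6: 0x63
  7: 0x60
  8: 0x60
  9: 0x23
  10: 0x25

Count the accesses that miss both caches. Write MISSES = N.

MISSES = 2

0: 0x61 (blk 12, set 0) → MISS  vc=[]
1: 0x22 (blk 4, set 0) → MISS  vc=[12]
2: 0x65 (blk 12, set 0) → VC-HIT  vc=[4]
3: 0x20 (blk 4, set 0) → VC-HIT  vc=[12]
4: 0x61 (blk 12, set 0) → VC-HIT  vc=[4]
5: 0x61 (blk 12, set 0) → L1-HIT  vc=[4]
6: 0x63 (blk 12, set 0) → L1-HIT  vc=[4]
7: 0x60 (blk 12, set 0) → L1-HIT  vc=[4]
8: 0x60 (blk 12, set 0) → L1-HIT  vc=[4]
9: 0x23 (blk 4, set 0) → VC-HIT  vc=[12]
10: 0x25 (blk 4, set 0) → L1-HIT  vc=[12]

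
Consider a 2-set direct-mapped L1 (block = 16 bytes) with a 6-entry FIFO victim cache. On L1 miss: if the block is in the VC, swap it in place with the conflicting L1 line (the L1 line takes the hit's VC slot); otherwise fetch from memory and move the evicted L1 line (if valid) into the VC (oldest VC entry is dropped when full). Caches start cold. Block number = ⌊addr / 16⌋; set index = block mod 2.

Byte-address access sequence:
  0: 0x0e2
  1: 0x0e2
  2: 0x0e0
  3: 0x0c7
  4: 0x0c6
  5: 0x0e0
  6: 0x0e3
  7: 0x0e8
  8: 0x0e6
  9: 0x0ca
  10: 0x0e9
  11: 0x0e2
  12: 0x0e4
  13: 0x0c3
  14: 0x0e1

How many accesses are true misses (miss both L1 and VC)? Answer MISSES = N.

MISSES = 2

  [0] addr=0xe2 blk=14 s=0: MISS | VC []
  [1] addr=0xe2 blk=14 s=0: L1-HIT | VC []
  [2] addr=0xe0 blk=14 s=0: L1-HIT | VC []
  [3] addr=0xc7 blk=12 s=0: MISS | VC [14]
  [4] addr=0xc6 blk=12 s=0: L1-HIT | VC [14]
  [5] addr=0xe0 blk=14 s=0: VC-HIT | VC [12]
  [6] addr=0xe3 blk=14 s=0: L1-HIT | VC [12]
  [7] addr=0xe8 blk=14 s=0: L1-HIT | VC [12]
  [8] addr=0xe6 blk=14 s=0: L1-HIT | VC [12]
  [9] addr=0xca blk=12 s=0: VC-HIT | VC [14]
  [10] addr=0xe9 blk=14 s=0: VC-HIT | VC [12]
  [11] addr=0xe2 blk=14 s=0: L1-HIT | VC [12]
  [12] addr=0xe4 blk=14 s=0: L1-HIT | VC [12]
  [13] addr=0xc3 blk=12 s=0: VC-HIT | VC [14]
  [14] addr=0xe1 blk=14 s=0: VC-HIT | VC [12]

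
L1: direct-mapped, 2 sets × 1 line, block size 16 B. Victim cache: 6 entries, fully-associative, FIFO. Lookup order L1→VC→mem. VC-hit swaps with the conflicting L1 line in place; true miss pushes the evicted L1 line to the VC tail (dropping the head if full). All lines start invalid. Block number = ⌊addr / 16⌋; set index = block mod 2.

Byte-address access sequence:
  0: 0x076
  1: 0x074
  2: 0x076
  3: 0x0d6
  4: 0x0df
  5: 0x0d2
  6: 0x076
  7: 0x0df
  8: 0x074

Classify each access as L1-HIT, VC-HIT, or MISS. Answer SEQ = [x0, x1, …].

  [0] addr=0x76 blk=7 s=1: MISS | VC []
  [1] addr=0x74 blk=7 s=1: L1-HIT | VC []
  [2] addr=0x76 blk=7 s=1: L1-HIT | VC []
  [3] addr=0xd6 blk=13 s=1: MISS | VC [7]
  [4] addr=0xdf blk=13 s=1: L1-HIT | VC [7]
  [5] addr=0xd2 blk=13 s=1: L1-HIT | VC [7]
  [6] addr=0x76 blk=7 s=1: VC-HIT | VC [13]
  [7] addr=0xdf blk=13 s=1: VC-HIT | VC [7]
  [8] addr=0x74 blk=7 s=1: VC-HIT | VC [13]

SEQ = [MISS, L1-HIT, L1-HIT, MISS, L1-HIT, L1-HIT, VC-HIT, VC-HIT, VC-HIT]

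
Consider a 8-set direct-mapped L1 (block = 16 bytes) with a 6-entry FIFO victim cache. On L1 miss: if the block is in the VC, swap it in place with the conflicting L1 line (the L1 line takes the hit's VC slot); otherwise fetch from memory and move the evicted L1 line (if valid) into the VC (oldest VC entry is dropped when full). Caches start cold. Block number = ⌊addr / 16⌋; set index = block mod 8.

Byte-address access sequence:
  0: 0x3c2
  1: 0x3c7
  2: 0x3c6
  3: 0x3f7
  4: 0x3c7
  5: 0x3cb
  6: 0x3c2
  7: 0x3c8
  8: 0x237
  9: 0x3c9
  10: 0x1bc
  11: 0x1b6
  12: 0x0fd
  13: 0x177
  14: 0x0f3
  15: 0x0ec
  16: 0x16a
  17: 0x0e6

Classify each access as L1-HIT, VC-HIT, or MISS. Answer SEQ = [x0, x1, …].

#0 0x3c2→b60/s4 MISS; vc=[]
#1 0x3c7→b60/s4 L1-HIT; vc=[]
#2 0x3c6→b60/s4 L1-HIT; vc=[]
#3 0x3f7→b63/s7 MISS; vc=[]
#4 0x3c7→b60/s4 L1-HIT; vc=[]
#5 0x3cb→b60/s4 L1-HIT; vc=[]
#6 0x3c2→b60/s4 L1-HIT; vc=[]
#7 0x3c8→b60/s4 L1-HIT; vc=[]
#8 0x237→b35/s3 MISS; vc=[]
#9 0x3c9→b60/s4 L1-HIT; vc=[]
#10 0x1bc→b27/s3 MISS; vc=[35]
#11 0x1b6→b27/s3 L1-HIT; vc=[35]
#12 0xfd→b15/s7 MISS; vc=[35,63]
#13 0x177→b23/s7 MISS; vc=[35,63,15]
#14 0xf3→b15/s7 VC-HIT; vc=[35,63,23]
#15 0xec→b14/s6 MISS; vc=[35,63,23]
#16 0x16a→b22/s6 MISS; vc=[35,63,23,14]
#17 0xe6→b14/s6 VC-HIT; vc=[35,63,23,22]

SEQ = [MISS, L1-HIT, L1-HIT, MISS, L1-HIT, L1-HIT, L1-HIT, L1-HIT, MISS, L1-HIT, MISS, L1-HIT, MISS, MISS, VC-HIT, MISS, MISS, VC-HIT]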